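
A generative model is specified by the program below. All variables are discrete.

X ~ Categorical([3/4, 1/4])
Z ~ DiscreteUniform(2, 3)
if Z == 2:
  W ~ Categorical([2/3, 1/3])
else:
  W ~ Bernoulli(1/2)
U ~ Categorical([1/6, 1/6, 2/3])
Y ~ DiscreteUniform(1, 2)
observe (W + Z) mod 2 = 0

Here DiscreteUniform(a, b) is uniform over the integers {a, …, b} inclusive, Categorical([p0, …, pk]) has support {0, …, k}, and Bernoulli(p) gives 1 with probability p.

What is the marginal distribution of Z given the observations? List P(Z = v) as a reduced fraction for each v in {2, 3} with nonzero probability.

Enumerate traces; 24 have nonzero weight after conditioning:
  (X=0, Z=2, W=0, U=0, Y=1) weight 1/48
  (X=0, Z=2, W=0, U=0, Y=2) weight 1/48
  (X=0, Z=2, W=0, U=1, Y=1) weight 1/48
  (X=0, Z=2, W=0, U=1, Y=2) weight 1/48
  (X=0, Z=2, W=0, U=2, Y=1) weight 1/12
  (X=0, Z=2, W=0, U=2, Y=2) weight 1/12
  (X=0, Z=3, W=1, U=0, Y=1) weight 1/64
  (X=0, Z=3, W=1, U=0, Y=2) weight 1/64
  … 16 more
Group by Z:
  weight(Z=2) = 1/3
  weight(Z=3) = 1/4
Total weight = 1/3 + 1/4 = 7/12
P(Z=2 | obs) = 1/3 / 7/12 = 4/7
P(Z=3 | obs) = 1/4 / 7/12 = 3/7

P(Z=2) = 4/7, P(Z=3) = 3/7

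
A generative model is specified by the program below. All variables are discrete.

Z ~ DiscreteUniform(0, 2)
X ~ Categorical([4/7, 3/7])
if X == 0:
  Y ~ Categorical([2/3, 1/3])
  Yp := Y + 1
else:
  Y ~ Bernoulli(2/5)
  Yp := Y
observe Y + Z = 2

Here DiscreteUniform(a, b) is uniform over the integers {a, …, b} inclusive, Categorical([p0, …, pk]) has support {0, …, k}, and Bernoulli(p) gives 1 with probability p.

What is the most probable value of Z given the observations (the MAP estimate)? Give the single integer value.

argmax_v P(Z = v | obs) = 2

Enumerate traces; 4 have nonzero weight after conditioning:
  (Z=1, X=0, Y=1) weight 4/63
  (Z=1, X=1, Y=1) weight 2/35
  (Z=2, X=0, Y=0) weight 8/63
  (Z=2, X=1, Y=0) weight 3/35
Group by Z:
  weight(Z=1) = 38/315
  weight(Z=2) = 67/315
Total weight = 38/315 + 67/315 = 1/3
P(Z=1 | obs) = 38/315 / 1/3 = 38/105
P(Z=2 | obs) = 67/315 / 1/3 = 67/105
argmax = 2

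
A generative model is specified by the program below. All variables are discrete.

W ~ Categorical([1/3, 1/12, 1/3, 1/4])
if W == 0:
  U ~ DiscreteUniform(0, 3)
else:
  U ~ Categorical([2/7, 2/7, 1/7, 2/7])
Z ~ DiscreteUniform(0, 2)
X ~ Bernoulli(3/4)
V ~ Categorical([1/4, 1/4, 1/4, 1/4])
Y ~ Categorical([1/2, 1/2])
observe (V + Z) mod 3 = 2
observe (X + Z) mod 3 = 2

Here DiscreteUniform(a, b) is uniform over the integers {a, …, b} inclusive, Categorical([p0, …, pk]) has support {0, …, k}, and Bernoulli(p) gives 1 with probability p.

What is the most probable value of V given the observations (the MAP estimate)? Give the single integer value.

Enumerate traces; 96 have nonzero weight after conditioning:
  (W=0, U=0, Z=1, X=1, V=1, Y=0) weight 1/384
  (W=0, U=0, Z=1, X=1, V=1, Y=1) weight 1/384
  (W=0, U=0, Z=2, X=0, V=0, Y=0) weight 1/1152
  (W=0, U=0, Z=2, X=0, V=0, Y=1) weight 1/1152
  (W=0, U=0, Z=2, X=0, V=3, Y=0) weight 1/1152
  (W=0, U=0, Z=2, X=0, V=3, Y=1) weight 1/1152
  (W=0, U=1, Z=1, X=1, V=1, Y=0) weight 1/384
  (W=0, U=1, Z=1, X=1, V=1, Y=1) weight 1/384
  … 88 more
Group by V:
  weight(V=0) = 1/48
  weight(V=1) = 1/16
  weight(V=3) = 1/48
Total weight = 1/48 + 1/16 + 1/48 = 5/48
P(V=0 | obs) = 1/48 / 5/48 = 1/5
P(V=1 | obs) = 1/16 / 5/48 = 3/5
P(V=3 | obs) = 1/48 / 5/48 = 1/5
argmax = 1

argmax_v P(V = v | obs) = 1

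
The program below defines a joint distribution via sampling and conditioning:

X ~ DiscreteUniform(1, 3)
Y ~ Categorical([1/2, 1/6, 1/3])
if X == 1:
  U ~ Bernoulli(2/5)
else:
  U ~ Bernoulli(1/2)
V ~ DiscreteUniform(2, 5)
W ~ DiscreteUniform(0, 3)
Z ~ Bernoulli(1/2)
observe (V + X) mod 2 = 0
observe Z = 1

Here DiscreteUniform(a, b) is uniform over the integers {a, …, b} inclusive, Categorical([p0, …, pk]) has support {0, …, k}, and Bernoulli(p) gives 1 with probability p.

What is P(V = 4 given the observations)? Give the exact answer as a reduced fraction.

Enumerate traces; 144 have nonzero weight after conditioning:
  (X=1, Y=0, U=0, V=3, W=0, Z=1) weight 1/320
  (X=1, Y=0, U=0, V=3, W=1, Z=1) weight 1/320
  (X=1, Y=0, U=0, V=3, W=2, Z=1) weight 1/320
  (X=1, Y=0, U=0, V=3, W=3, Z=1) weight 1/320
  (X=1, Y=0, U=0, V=5, W=0, Z=1) weight 1/320
  (X=1, Y=0, U=0, V=5, W=1, Z=1) weight 1/320
  (X=1, Y=0, U=0, V=5, W=2, Z=1) weight 1/320
  (X=1, Y=0, U=0, V=5, W=3, Z=1) weight 1/320
  (X=2, Y=0, U=0, V=2, W=0, Z=1) weight 1/384
  (X=2, Y=0, U=0, V=4, W=0, Z=1) weight 1/384
  … 134 more
Group by V:
  weight(V=2) = 1/24
  weight(V=3) = 1/12
  weight(V=4) = 1/24
  weight(V=5) = 1/12
Total weight = 1/24 + 1/12 + 1/24 + 1/12 = 1/4
P(V=2 | obs) = 1/24 / 1/4 = 1/6
P(V=3 | obs) = 1/12 / 1/4 = 1/3
P(V=4 | obs) = 1/24 / 1/4 = 1/6
P(V=5 | obs) = 1/12 / 1/4 = 1/3

P(V = 4 | obs) = 1/6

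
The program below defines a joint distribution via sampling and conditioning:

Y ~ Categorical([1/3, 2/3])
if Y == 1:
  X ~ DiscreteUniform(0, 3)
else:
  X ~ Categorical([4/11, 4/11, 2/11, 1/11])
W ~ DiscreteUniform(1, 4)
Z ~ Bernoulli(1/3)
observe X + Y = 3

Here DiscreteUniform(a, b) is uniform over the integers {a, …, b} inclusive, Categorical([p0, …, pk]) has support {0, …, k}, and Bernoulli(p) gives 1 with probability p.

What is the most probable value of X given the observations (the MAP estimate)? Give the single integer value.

argmax_v P(X = v | obs) = 2

Enumerate traces; 16 have nonzero weight after conditioning:
  (Y=0, X=3, W=1, Z=0) weight 1/198
  (Y=0, X=3, W=1, Z=1) weight 1/396
  (Y=0, X=3, W=2, Z=0) weight 1/198
  (Y=0, X=3, W=2, Z=1) weight 1/396
  (Y=0, X=3, W=3, Z=0) weight 1/198
  (Y=0, X=3, W=3, Z=1) weight 1/396
  (Y=0, X=3, W=4, Z=0) weight 1/198
  (Y=0, X=3, W=4, Z=1) weight 1/396
  (Y=1, X=2, W=1, Z=0) weight 1/36
  … 7 more
Group by X:
  weight(X=2) = 1/6
  weight(X=3) = 1/33
Total weight = 1/6 + 1/33 = 13/66
P(X=2 | obs) = 1/6 / 13/66 = 11/13
P(X=3 | obs) = 1/33 / 13/66 = 2/13
argmax = 2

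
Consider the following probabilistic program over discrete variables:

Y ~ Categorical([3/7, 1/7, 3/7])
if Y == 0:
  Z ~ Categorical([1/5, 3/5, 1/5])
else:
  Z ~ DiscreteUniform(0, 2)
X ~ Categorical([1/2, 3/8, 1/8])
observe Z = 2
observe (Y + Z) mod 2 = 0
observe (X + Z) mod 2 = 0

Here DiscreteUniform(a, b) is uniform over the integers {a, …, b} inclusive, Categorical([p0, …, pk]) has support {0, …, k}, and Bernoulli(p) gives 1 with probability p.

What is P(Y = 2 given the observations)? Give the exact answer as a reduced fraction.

P(Y = 2 | obs) = 5/8

Enumerate traces; 4 have nonzero weight after conditioning:
  (Y=0, Z=2, X=0) weight 3/70
  (Y=0, Z=2, X=2) weight 3/280
  (Y=2, Z=2, X=0) weight 1/14
  (Y=2, Z=2, X=2) weight 1/56
Group by Y:
  weight(Y=0) = 3/56
  weight(Y=2) = 5/56
Total weight = 3/56 + 5/56 = 1/7
P(Y=0 | obs) = 3/56 / 1/7 = 3/8
P(Y=2 | obs) = 5/56 / 1/7 = 5/8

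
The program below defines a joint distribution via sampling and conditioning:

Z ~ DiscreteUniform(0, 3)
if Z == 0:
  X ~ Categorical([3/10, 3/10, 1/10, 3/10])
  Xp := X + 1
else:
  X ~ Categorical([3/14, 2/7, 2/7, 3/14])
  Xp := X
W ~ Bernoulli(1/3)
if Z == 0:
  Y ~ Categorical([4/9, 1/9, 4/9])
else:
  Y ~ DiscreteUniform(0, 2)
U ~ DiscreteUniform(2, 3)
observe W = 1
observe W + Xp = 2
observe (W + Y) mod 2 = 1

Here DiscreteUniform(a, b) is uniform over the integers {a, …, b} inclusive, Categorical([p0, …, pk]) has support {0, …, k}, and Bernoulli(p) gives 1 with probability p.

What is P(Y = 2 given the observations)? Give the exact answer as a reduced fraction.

Enumerate traces; 16 have nonzero weight after conditioning:
  (Z=0, X=0, W=1, Y=0, U=2) weight 1/180
  (Z=0, X=0, W=1, Y=0, U=3) weight 1/180
  (Z=0, X=0, W=1, Y=2, U=2) weight 1/180
  (Z=0, X=0, W=1, Y=2, U=3) weight 1/180
  (Z=1, X=1, W=1, Y=0, U=2) weight 1/252
  (Z=1, X=1, W=1, Y=0, U=3) weight 1/252
  (Z=1, X=1, W=1, Y=2, U=2) weight 1/252
  (Z=1, X=1, W=1, Y=2, U=3) weight 1/252
  … 8 more
Group by Y:
  weight(Y=0) = 11/315
  weight(Y=2) = 11/315
Total weight = 11/315 + 11/315 = 22/315
P(Y=0 | obs) = 11/315 / 22/315 = 1/2
P(Y=2 | obs) = 11/315 / 22/315 = 1/2

P(Y = 2 | obs) = 1/2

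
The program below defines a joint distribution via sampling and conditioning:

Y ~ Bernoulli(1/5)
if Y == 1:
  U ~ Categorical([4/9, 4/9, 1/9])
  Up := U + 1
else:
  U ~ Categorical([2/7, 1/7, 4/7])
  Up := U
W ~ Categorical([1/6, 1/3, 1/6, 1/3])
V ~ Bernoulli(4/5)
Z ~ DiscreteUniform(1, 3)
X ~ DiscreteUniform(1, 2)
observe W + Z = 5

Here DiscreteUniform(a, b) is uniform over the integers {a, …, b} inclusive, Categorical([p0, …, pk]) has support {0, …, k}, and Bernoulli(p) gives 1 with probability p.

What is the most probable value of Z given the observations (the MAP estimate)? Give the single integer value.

Enumerate traces; 48 have nonzero weight after conditioning:
  (Y=0, U=0, W=2, V=0, Z=3, X=1) weight 2/1575
  (Y=0, U=0, W=2, V=0, Z=3, X=2) weight 2/1575
  (Y=0, U=0, W=2, V=1, Z=3, X=1) weight 8/1575
  (Y=0, U=0, W=2, V=1, Z=3, X=2) weight 8/1575
  (Y=0, U=0, W=3, V=0, Z=2, X=1) weight 4/1575
  (Y=0, U=0, W=3, V=0, Z=2, X=2) weight 4/1575
  (Y=0, U=0, W=3, V=1, Z=2, X=1) weight 16/1575
  (Y=0, U=0, W=3, V=1, Z=2, X=2) weight 16/1575
  … 40 more
Group by Z:
  weight(Z=2) = 1/9
  weight(Z=3) = 1/18
Total weight = 1/9 + 1/18 = 1/6
P(Z=2 | obs) = 1/9 / 1/6 = 2/3
P(Z=3 | obs) = 1/18 / 1/6 = 1/3
argmax = 2

argmax_v P(Z = v | obs) = 2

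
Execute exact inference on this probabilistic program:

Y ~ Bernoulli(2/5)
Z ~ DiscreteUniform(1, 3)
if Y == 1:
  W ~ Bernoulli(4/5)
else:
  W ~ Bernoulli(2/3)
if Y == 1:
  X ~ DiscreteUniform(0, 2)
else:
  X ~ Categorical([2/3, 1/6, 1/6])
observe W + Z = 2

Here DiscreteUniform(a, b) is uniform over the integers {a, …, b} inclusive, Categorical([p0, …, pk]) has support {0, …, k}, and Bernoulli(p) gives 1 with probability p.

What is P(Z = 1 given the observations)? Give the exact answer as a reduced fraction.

P(Z = 1 | obs) = 18/25

Enumerate traces; 12 have nonzero weight after conditioning:
  (Y=0, Z=1, W=1, X=0) weight 4/45
  (Y=0, Z=1, W=1, X=1) weight 1/45
  (Y=0, Z=1, W=1, X=2) weight 1/45
  (Y=0, Z=2, W=0, X=0) weight 2/45
  (Y=0, Z=2, W=0, X=1) weight 1/90
  (Y=0, Z=2, W=0, X=2) weight 1/90
  (Y=1, Z=1, W=1, X=0) weight 8/225
  (Y=1, Z=1, W=1, X=1) weight 8/225
  … 4 more
Group by Z:
  weight(Z=1) = 6/25
  weight(Z=2) = 7/75
Total weight = 6/25 + 7/75 = 1/3
P(Z=1 | obs) = 6/25 / 1/3 = 18/25
P(Z=2 | obs) = 7/75 / 1/3 = 7/25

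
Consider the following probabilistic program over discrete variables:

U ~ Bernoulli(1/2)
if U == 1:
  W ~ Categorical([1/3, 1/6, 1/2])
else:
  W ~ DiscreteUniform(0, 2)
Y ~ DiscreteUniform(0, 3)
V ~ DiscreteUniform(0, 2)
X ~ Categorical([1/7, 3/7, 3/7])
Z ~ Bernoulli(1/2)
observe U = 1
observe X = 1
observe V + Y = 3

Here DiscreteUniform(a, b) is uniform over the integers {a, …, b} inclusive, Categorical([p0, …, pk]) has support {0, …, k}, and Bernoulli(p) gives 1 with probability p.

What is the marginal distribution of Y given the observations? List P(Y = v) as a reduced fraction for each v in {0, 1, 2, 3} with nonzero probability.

Enumerate traces; 18 have nonzero weight after conditioning:
  (U=1, W=0, Y=1, V=2, X=1, Z=0) weight 1/336
  (U=1, W=0, Y=1, V=2, X=1, Z=1) weight 1/336
  (U=1, W=0, Y=2, V=1, X=1, Z=0) weight 1/336
  (U=1, W=0, Y=2, V=1, X=1, Z=1) weight 1/336
  (U=1, W=0, Y=3, V=0, X=1, Z=0) weight 1/336
  (U=1, W=0, Y=3, V=0, X=1, Z=1) weight 1/336
  (U=1, W=1, Y=1, V=2, X=1, Z=0) weight 1/672
  (U=1, W=1, Y=1, V=2, X=1, Z=1) weight 1/672
  … 10 more
Group by Y:
  weight(Y=1) = 1/56
  weight(Y=2) = 1/56
  weight(Y=3) = 1/56
Total weight = 1/56 + 1/56 + 1/56 = 3/56
P(Y=1 | obs) = 1/56 / 3/56 = 1/3
P(Y=2 | obs) = 1/56 / 3/56 = 1/3
P(Y=3 | obs) = 1/56 / 3/56 = 1/3

P(Y=1) = 1/3, P(Y=2) = 1/3, P(Y=3) = 1/3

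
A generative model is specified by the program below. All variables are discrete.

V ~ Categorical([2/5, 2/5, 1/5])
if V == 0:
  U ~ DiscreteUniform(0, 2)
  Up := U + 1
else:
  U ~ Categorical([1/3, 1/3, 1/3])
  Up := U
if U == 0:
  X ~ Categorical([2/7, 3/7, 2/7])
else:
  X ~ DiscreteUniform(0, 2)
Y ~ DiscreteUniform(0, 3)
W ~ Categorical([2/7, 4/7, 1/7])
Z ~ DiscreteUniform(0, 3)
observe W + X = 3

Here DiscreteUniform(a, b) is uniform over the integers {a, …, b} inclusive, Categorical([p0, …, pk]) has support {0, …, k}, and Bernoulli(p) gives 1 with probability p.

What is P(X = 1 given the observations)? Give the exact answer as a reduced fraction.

Enumerate traces; 288 have nonzero weight after conditioning:
  (V=0, U=0, X=1, Y=0, W=2, Z=0) weight 1/1960
  (V=0, U=0, X=1, Y=0, W=2, Z=1) weight 1/1960
  (V=0, U=0, X=1, Y=0, W=2, Z=2) weight 1/1960
  (V=0, U=0, X=1, Y=0, W=2, Z=3) weight 1/1960
  (V=0, U=0, X=1, Y=1, W=2, Z=0) weight 1/1960
  (V=0, U=0, X=1, Y=1, W=2, Z=1) weight 1/1960
  (V=0, U=0, X=1, Y=1, W=2, Z=2) weight 1/1960
  (V=0, U=0, X=1, Y=1, W=2, Z=3) weight 1/1960
  (V=0, U=0, X=2, Y=0, W=1, Z=0) weight 1/735
  … 279 more
Group by X:
  weight(X=1) = 23/441
  weight(X=2) = 80/441
Total weight = 23/441 + 80/441 = 103/441
P(X=1 | obs) = 23/441 / 103/441 = 23/103
P(X=2 | obs) = 80/441 / 103/441 = 80/103

P(X = 1 | obs) = 23/103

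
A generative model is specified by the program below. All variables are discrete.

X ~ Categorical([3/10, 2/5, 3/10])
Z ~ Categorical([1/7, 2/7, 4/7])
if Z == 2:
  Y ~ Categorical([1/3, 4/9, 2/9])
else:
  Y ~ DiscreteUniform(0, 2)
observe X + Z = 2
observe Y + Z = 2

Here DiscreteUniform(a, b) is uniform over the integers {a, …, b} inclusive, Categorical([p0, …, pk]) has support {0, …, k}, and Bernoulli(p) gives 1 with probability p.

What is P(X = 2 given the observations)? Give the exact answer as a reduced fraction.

P(X = 2 | obs) = 3/23

Enumerate traces; 3 have nonzero weight after conditioning:
  (X=0, Z=2, Y=0) weight 2/35
  (X=1, Z=1, Y=1) weight 4/105
  (X=2, Z=0, Y=2) weight 1/70
Group by X:
  weight(X=0) = 2/35
  weight(X=1) = 4/105
  weight(X=2) = 1/70
Total weight = 2/35 + 4/105 + 1/70 = 23/210
P(X=0 | obs) = 2/35 / 23/210 = 12/23
P(X=1 | obs) = 4/105 / 23/210 = 8/23
P(X=2 | obs) = 1/70 / 23/210 = 3/23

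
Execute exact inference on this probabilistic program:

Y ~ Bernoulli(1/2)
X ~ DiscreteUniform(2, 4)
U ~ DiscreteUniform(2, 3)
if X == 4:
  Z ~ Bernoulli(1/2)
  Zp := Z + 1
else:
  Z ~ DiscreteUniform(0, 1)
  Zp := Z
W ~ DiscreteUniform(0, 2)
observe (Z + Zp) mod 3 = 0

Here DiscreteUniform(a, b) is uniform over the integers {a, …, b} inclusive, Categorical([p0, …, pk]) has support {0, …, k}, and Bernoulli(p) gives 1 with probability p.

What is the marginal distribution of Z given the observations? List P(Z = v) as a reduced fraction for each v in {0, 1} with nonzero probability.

P(Z=0) = 2/3, P(Z=1) = 1/3

Enumerate traces; 36 have nonzero weight after conditioning:
  (Y=0, X=2, U=2, Z=0, W=0) weight 1/72
  (Y=0, X=2, U=2, Z=0, W=1) weight 1/72
  (Y=0, X=2, U=2, Z=0, W=2) weight 1/72
  (Y=0, X=2, U=3, Z=0, W=0) weight 1/72
  (Y=0, X=2, U=3, Z=0, W=1) weight 1/72
  (Y=0, X=2, U=3, Z=0, W=2) weight 1/72
  (Y=0, X=3, U=2, Z=0, W=0) weight 1/72
  (Y=0, X=3, U=2, Z=0, W=1) weight 1/72
  (Y=0, X=4, U=2, Z=1, W=0) weight 1/72
  … 27 more
Group by Z:
  weight(Z=0) = 1/3
  weight(Z=1) = 1/6
Total weight = 1/3 + 1/6 = 1/2
P(Z=0 | obs) = 1/3 / 1/2 = 2/3
P(Z=1 | obs) = 1/6 / 1/2 = 1/3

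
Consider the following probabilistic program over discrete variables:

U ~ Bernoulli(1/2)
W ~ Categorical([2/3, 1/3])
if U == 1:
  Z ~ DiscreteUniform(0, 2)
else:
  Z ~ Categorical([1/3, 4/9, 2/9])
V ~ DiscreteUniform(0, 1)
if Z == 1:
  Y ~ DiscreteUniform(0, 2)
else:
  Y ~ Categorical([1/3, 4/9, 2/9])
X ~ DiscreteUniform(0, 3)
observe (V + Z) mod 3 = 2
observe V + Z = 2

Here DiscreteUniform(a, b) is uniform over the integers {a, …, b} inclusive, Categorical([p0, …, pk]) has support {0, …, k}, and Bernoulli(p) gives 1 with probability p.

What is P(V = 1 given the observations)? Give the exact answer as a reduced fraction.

P(V = 1 | obs) = 7/12

Enumerate traces; 96 have nonzero weight after conditioning:
  (U=0, W=0, Z=1, V=1, Y=0, X=0) weight 1/162
  (U=0, W=0, Z=1, V=1, Y=0, X=1) weight 1/162
  (U=0, W=0, Z=1, V=1, Y=0, X=2) weight 1/162
  (U=0, W=0, Z=1, V=1, Y=0, X=3) weight 1/162
  (U=0, W=0, Z=1, V=1, Y=1, X=0) weight 1/162
  (U=0, W=0, Z=1, V=1, Y=1, X=1) weight 1/162
  (U=0, W=0, Z=1, V=1, Y=1, X=2) weight 1/162
  (U=0, W=0, Z=1, V=1, Y=1, X=3) weight 1/162
  (U=0, W=0, Z=2, V=0, Y=0, X=0) weight 1/324
  … 87 more
Group by V:
  weight(V=0) = 5/36
  weight(V=1) = 7/36
Total weight = 5/36 + 7/36 = 1/3
P(V=0 | obs) = 5/36 / 1/3 = 5/12
P(V=1 | obs) = 7/36 / 1/3 = 7/12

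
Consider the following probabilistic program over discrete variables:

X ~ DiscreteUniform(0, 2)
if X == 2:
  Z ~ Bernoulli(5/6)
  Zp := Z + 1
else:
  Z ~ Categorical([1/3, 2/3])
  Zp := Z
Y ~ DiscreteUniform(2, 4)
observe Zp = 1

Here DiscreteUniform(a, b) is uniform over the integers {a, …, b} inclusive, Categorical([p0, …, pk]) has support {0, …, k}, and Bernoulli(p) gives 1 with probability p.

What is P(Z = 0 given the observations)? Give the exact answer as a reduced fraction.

Enumerate traces; 9 have nonzero weight after conditioning:
  (X=0, Z=1, Y=2) weight 2/27
  (X=0, Z=1, Y=3) weight 2/27
  (X=0, Z=1, Y=4) weight 2/27
  (X=1, Z=1, Y=2) weight 2/27
  (X=1, Z=1, Y=3) weight 2/27
  (X=1, Z=1, Y=4) weight 2/27
  (X=2, Z=0, Y=2) weight 1/54
  (X=2, Z=0, Y=3) weight 1/54
  … 1 more
Group by Z:
  weight(Z=0) = 1/18
  weight(Z=1) = 4/9
Total weight = 1/18 + 4/9 = 1/2
P(Z=0 | obs) = 1/18 / 1/2 = 1/9
P(Z=1 | obs) = 4/9 / 1/2 = 8/9

P(Z = 0 | obs) = 1/9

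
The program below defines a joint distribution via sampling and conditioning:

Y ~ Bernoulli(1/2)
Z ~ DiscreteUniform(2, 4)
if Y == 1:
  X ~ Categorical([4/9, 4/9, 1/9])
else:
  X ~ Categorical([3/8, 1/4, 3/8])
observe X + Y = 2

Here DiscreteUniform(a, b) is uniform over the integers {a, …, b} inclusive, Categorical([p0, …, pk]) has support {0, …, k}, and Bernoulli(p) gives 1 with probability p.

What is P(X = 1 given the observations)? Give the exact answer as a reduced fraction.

P(X = 1 | obs) = 32/59

Enumerate traces; 6 have nonzero weight after conditioning:
  (Y=0, Z=2, X=2) weight 1/16
  (Y=0, Z=3, X=2) weight 1/16
  (Y=0, Z=4, X=2) weight 1/16
  (Y=1, Z=2, X=1) weight 2/27
  (Y=1, Z=3, X=1) weight 2/27
  (Y=1, Z=4, X=1) weight 2/27
Group by X:
  weight(X=1) = 2/9
  weight(X=2) = 3/16
Total weight = 2/9 + 3/16 = 59/144
P(X=1 | obs) = 2/9 / 59/144 = 32/59
P(X=2 | obs) = 3/16 / 59/144 = 27/59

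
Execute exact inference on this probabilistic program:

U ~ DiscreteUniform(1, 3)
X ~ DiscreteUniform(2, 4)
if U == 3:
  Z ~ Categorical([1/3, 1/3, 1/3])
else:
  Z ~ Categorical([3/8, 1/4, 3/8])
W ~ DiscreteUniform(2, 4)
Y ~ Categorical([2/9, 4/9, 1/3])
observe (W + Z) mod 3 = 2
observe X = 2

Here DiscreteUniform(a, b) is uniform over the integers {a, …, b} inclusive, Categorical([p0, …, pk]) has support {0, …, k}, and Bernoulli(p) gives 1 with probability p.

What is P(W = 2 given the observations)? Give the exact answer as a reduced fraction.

Enumerate traces; 27 have nonzero weight after conditioning:
  (U=1, X=2, Z=0, W=2, Y=0) weight 1/324
  (U=1, X=2, Z=0, W=2, Y=1) weight 1/162
  (U=1, X=2, Z=0, W=2, Y=2) weight 1/216
  (U=1, X=2, Z=1, W=4, Y=0) weight 1/486
  (U=1, X=2, Z=1, W=4, Y=1) weight 1/243
  (U=1, X=2, Z=1, W=4, Y=2) weight 1/324
  (U=1, X=2, Z=2, W=3, Y=0) weight 1/324
  (U=1, X=2, Z=2, W=3, Y=1) weight 1/162
  … 19 more
Group by W:
  weight(W=2) = 13/324
  weight(W=3) = 13/324
  weight(W=4) = 5/162
Total weight = 13/324 + 13/324 + 5/162 = 1/9
P(W=2 | obs) = 13/324 / 1/9 = 13/36
P(W=3 | obs) = 13/324 / 1/9 = 13/36
P(W=4 | obs) = 5/162 / 1/9 = 5/18

P(W = 2 | obs) = 13/36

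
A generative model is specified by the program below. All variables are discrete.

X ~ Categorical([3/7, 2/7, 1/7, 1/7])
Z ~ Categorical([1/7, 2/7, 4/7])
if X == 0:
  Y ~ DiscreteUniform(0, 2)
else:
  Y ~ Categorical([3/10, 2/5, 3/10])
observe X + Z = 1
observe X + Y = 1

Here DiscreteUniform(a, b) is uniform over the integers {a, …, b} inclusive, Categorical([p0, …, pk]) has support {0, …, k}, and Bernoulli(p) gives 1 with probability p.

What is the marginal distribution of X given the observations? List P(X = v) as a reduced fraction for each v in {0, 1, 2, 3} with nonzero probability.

P(X=0) = 10/13, P(X=1) = 3/13

Enumerate traces; 2 have nonzero weight after conditioning:
  (X=0, Z=1, Y=1) weight 2/49
  (X=1, Z=0, Y=0) weight 3/245
Group by X:
  weight(X=0) = 2/49
  weight(X=1) = 3/245
Total weight = 2/49 + 3/245 = 13/245
P(X=0 | obs) = 2/49 / 13/245 = 10/13
P(X=1 | obs) = 3/245 / 13/245 = 3/13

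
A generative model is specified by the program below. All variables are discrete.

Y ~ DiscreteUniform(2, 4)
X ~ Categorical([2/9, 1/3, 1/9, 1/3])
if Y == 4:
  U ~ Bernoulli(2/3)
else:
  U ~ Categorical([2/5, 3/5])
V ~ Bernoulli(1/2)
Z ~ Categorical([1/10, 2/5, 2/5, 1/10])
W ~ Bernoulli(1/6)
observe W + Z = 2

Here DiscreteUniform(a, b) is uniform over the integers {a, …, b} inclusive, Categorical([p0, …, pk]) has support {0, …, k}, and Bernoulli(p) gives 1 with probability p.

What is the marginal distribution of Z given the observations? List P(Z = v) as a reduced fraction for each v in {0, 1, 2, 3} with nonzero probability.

Enumerate traces; 96 have nonzero weight after conditioning:
  (Y=2, X=0, U=0, V=0, Z=1, W=1) weight 2/2025
  (Y=2, X=0, U=0, V=0, Z=2, W=0) weight 2/405
  (Y=2, X=0, U=0, V=1, Z=1, W=1) weight 2/2025
  (Y=2, X=0, U=0, V=1, Z=2, W=0) weight 2/405
  (Y=2, X=0, U=1, V=0, Z=1, W=1) weight 1/675
  (Y=2, X=0, U=1, V=0, Z=2, W=0) weight 1/135
  (Y=2, X=0, U=1, V=1, Z=1, W=1) weight 1/675
  (Y=2, X=0, U=1, V=1, Z=2, W=0) weight 1/135
  … 88 more
Group by Z:
  weight(Z=1) = 1/15
  weight(Z=2) = 1/3
Total weight = 1/15 + 1/3 = 2/5
P(Z=1 | obs) = 1/15 / 2/5 = 1/6
P(Z=2 | obs) = 1/3 / 2/5 = 5/6

P(Z=1) = 1/6, P(Z=2) = 5/6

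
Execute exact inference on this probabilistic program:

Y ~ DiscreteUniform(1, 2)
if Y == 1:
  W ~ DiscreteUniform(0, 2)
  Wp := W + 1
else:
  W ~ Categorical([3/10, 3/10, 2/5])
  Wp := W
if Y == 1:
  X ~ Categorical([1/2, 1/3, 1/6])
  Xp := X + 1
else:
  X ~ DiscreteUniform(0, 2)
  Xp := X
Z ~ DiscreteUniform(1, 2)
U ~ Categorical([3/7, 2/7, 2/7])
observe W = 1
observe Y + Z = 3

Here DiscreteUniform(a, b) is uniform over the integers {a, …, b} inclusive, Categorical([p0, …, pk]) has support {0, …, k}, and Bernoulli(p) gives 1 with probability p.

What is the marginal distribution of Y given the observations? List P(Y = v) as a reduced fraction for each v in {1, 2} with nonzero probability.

P(Y=1) = 10/19, P(Y=2) = 9/19

Enumerate traces; 18 have nonzero weight after conditioning:
  (Y=1, W=1, X=0, Z=2, U=0) weight 1/56
  (Y=1, W=1, X=0, Z=2, U=1) weight 1/84
  (Y=1, W=1, X=0, Z=2, U=2) weight 1/84
  (Y=1, W=1, X=1, Z=2, U=0) weight 1/84
  (Y=1, W=1, X=1, Z=2, U=1) weight 1/126
  (Y=1, W=1, X=1, Z=2, U=2) weight 1/126
  (Y=1, W=1, X=2, Z=2, U=0) weight 1/168
  (Y=1, W=1, X=2, Z=2, U=1) weight 1/252
  (Y=2, W=1, X=0, Z=1, U=0) weight 3/280
  … 9 more
Group by Y:
  weight(Y=1) = 1/12
  weight(Y=2) = 3/40
Total weight = 1/12 + 3/40 = 19/120
P(Y=1 | obs) = 1/12 / 19/120 = 10/19
P(Y=2 | obs) = 3/40 / 19/120 = 9/19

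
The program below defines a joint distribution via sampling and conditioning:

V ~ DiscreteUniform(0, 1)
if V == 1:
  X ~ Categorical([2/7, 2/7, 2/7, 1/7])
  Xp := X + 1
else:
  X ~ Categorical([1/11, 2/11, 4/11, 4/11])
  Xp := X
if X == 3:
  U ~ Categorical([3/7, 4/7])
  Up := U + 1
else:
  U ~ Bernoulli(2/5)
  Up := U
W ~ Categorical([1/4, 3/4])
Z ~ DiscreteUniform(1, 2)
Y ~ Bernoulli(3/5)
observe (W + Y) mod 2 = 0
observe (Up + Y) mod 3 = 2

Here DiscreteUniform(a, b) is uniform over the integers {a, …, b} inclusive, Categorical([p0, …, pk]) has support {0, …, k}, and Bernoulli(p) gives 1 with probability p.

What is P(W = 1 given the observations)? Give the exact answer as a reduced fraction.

P(W = 1 | obs) = 1317/1421

Enumerate traces; 20 have nonzero weight after conditioning:
  (V=0, X=0, U=1, W=1, Z=1, Y=1) weight 9/2200
  (V=0, X=0, U=1, W=1, Z=2, Y=1) weight 9/2200
  (V=0, X=1, U=1, W=1, Z=1, Y=1) weight 9/1100
  (V=0, X=1, U=1, W=1, Z=2, Y=1) weight 9/1100
  (V=0, X=2, U=1, W=1, Z=1, Y=1) weight 9/550
  (V=0, X=2, U=1, W=1, Z=2, Y=1) weight 9/550
  (V=0, X=3, U=0, W=1, Z=1, Y=1) weight 27/1540
  (V=0, X=3, U=0, W=1, Z=2, Y=1) weight 27/1540
  (V=0, X=3, U=1, W=0, Z=1, Y=0) weight 2/385
  … 11 more
Group by W:
  weight(W=0) = 39/2695
  weight(W=1) = 3951/21560
Total weight = 39/2695 + 3951/21560 = 87/440
P(W=0 | obs) = 39/2695 / 87/440 = 104/1421
P(W=1 | obs) = 3951/21560 / 87/440 = 1317/1421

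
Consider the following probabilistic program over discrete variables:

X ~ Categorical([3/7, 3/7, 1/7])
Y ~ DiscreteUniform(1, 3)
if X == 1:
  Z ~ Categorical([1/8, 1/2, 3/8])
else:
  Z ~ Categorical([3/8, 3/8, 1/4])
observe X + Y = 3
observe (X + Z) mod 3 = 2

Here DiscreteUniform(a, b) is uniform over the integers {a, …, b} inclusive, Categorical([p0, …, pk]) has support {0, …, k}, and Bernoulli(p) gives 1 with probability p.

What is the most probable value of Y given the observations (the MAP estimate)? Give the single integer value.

argmax_v P(Y = v | obs) = 2

Enumerate traces; 3 have nonzero weight after conditioning:
  (X=0, Y=3, Z=2) weight 1/28
  (X=1, Y=2, Z=1) weight 1/14
  (X=2, Y=1, Z=0) weight 1/56
Group by Y:
  weight(Y=1) = 1/56
  weight(Y=2) = 1/14
  weight(Y=3) = 1/28
Total weight = 1/56 + 1/14 + 1/28 = 1/8
P(Y=1 | obs) = 1/56 / 1/8 = 1/7
P(Y=2 | obs) = 1/14 / 1/8 = 4/7
P(Y=3 | obs) = 1/28 / 1/8 = 2/7
argmax = 2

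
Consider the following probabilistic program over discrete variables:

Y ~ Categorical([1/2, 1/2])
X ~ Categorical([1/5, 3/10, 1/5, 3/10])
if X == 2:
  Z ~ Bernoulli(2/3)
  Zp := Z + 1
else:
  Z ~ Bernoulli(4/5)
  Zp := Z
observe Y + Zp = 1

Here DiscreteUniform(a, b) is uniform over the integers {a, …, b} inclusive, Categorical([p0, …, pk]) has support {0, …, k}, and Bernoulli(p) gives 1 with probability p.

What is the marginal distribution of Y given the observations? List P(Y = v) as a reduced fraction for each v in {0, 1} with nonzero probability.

Enumerate traces; 7 have nonzero weight after conditioning:
  (Y=0, X=0, Z=1) weight 2/25
  (Y=0, X=1, Z=1) weight 3/25
  (Y=0, X=2, Z=0) weight 1/30
  (Y=0, X=3, Z=1) weight 3/25
  (Y=1, X=0, Z=0) weight 1/50
  (Y=1, X=1, Z=0) weight 3/100
  (Y=1, X=3, Z=0) weight 3/100
Group by Y:
  weight(Y=0) = 53/150
  weight(Y=1) = 2/25
Total weight = 53/150 + 2/25 = 13/30
P(Y=0 | obs) = 53/150 / 13/30 = 53/65
P(Y=1 | obs) = 2/25 / 13/30 = 12/65

P(Y=0) = 53/65, P(Y=1) = 12/65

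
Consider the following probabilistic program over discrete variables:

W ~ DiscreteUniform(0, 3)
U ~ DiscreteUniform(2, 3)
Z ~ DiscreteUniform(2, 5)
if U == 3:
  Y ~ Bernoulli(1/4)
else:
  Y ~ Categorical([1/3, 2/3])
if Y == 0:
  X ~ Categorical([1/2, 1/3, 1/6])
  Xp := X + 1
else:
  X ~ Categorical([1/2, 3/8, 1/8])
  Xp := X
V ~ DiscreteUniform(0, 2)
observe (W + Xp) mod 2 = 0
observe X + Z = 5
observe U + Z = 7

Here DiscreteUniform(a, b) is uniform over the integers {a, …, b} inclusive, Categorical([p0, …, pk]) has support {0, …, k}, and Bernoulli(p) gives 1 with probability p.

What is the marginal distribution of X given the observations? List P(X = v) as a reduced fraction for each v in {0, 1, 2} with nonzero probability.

P(X=0) = 16/27, P(X=1) = 11/27

Enumerate traces; 24 have nonzero weight after conditioning:
  (W=0, U=2, Z=5, Y=1, X=0, V=0) weight 1/288
  (W=0, U=2, Z=5, Y=1, X=0, V=1) weight 1/288
  (W=0, U=2, Z=5, Y=1, X=0, V=2) weight 1/288
  (W=0, U=3, Z=4, Y=0, X=1, V=0) weight 1/384
  (W=0, U=3, Z=4, Y=0, X=1, V=1) weight 1/384
  (W=0, U=3, Z=4, Y=0, X=1, V=2) weight 1/384
  (W=1, U=2, Z=5, Y=0, X=0, V=0) weight 1/576
  (W=1, U=2, Z=5, Y=0, X=0, V=1) weight 1/576
  … 16 more
Group by X:
  weight(X=0) = 1/32
  weight(X=1) = 11/512
Total weight = 1/32 + 11/512 = 27/512
P(X=0 | obs) = 1/32 / 27/512 = 16/27
P(X=1 | obs) = 11/512 / 27/512 = 11/27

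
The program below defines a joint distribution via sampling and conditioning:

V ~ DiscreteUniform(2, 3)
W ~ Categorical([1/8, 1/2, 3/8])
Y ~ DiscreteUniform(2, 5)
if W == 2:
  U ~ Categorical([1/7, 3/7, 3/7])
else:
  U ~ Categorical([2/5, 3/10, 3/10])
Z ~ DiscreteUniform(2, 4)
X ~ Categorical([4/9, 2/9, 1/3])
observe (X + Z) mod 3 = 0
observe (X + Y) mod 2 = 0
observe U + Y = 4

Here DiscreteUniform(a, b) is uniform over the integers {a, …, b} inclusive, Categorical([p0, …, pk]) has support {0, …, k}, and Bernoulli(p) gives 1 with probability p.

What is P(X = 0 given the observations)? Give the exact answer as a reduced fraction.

P(X = 0 | obs) = 292/589

Enumerate traces; 30 have nonzero weight after conditioning:
  (V=2, W=0, Y=2, U=2, Z=3, X=0) weight 1/1440
  (V=2, W=0, Y=2, U=2, Z=4, X=2) weight 1/1920
  (V=2, W=0, Y=3, U=1, Z=2, X=1) weight 1/2880
  (V=2, W=0, Y=4, U=0, Z=3, X=0) weight 1/1080
  (V=2, W=0, Y=4, U=0, Z=4, X=2) weight 1/1440
  (V=2, W=1, Y=2, U=2, Z=3, X=0) weight 1/360
  (V=2, W=1, Y=2, U=2, Z=4, X=2) weight 1/480
  (V=2, W=1, Y=3, U=1, Z=2, X=1) weight 1/720
  … 22 more
Group by X:
  weight(X=0) = 73/3024
  weight(X=1) = 13/2016
  weight(X=2) = 73/4032
Total weight = 73/3024 + 13/2016 + 73/4032 = 589/12096
P(X=0 | obs) = 73/3024 / 589/12096 = 292/589
P(X=1 | obs) = 13/2016 / 589/12096 = 78/589
P(X=2 | obs) = 73/4032 / 589/12096 = 219/589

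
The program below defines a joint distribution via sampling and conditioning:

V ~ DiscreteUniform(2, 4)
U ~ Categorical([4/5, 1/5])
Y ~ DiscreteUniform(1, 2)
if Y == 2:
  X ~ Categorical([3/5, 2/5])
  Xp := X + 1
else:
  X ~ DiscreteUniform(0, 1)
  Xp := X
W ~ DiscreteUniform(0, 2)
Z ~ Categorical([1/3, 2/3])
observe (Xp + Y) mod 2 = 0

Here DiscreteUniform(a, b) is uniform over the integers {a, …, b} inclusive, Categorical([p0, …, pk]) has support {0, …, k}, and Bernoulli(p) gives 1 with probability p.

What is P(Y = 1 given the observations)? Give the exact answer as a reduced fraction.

Enumerate traces; 72 have nonzero weight after conditioning:
  (V=2, U=0, Y=1, X=1, W=0, Z=0) weight 1/135
  (V=2, U=0, Y=1, X=1, W=0, Z=1) weight 2/135
  (V=2, U=0, Y=1, X=1, W=1, Z=0) weight 1/135
  (V=2, U=0, Y=1, X=1, W=1, Z=1) weight 2/135
  (V=2, U=0, Y=1, X=1, W=2, Z=0) weight 1/135
  (V=2, U=0, Y=1, X=1, W=2, Z=1) weight 2/135
  (V=2, U=0, Y=2, X=1, W=0, Z=0) weight 4/675
  (V=2, U=0, Y=2, X=1, W=0, Z=1) weight 8/675
  … 64 more
Group by Y:
  weight(Y=1) = 1/4
  weight(Y=2) = 1/5
Total weight = 1/4 + 1/5 = 9/20
P(Y=1 | obs) = 1/4 / 9/20 = 5/9
P(Y=2 | obs) = 1/5 / 9/20 = 4/9

P(Y = 1 | obs) = 5/9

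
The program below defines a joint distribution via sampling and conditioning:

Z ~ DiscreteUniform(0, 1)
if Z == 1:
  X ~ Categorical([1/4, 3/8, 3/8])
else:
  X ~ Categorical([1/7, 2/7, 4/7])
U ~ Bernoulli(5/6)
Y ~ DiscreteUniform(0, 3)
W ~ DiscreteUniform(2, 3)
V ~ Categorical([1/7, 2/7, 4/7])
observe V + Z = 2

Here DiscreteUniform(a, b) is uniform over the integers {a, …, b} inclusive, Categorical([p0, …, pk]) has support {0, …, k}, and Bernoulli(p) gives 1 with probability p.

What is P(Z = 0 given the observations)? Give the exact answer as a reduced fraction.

Enumerate traces; 96 have nonzero weight after conditioning:
  (Z=0, X=0, U=0, Y=0, W=2, V=2) weight 1/1176
  (Z=0, X=0, U=0, Y=0, W=3, V=2) weight 1/1176
  (Z=0, X=0, U=0, Y=1, W=2, V=2) weight 1/1176
  (Z=0, X=0, U=0, Y=1, W=3, V=2) weight 1/1176
  (Z=0, X=0, U=0, Y=2, W=2, V=2) weight 1/1176
  (Z=0, X=0, U=0, Y=2, W=3, V=2) weight 1/1176
  (Z=0, X=0, U=0, Y=3, W=2, V=2) weight 1/1176
  (Z=0, X=0, U=0, Y=3, W=3, V=2) weight 1/1176
  (Z=1, X=0, U=0, Y=0, W=2, V=1) weight 1/1344
  … 87 more
Group by Z:
  weight(Z=0) = 2/7
  weight(Z=1) = 1/7
Total weight = 2/7 + 1/7 = 3/7
P(Z=0 | obs) = 2/7 / 3/7 = 2/3
P(Z=1 | obs) = 1/7 / 3/7 = 1/3

P(Z = 0 | obs) = 2/3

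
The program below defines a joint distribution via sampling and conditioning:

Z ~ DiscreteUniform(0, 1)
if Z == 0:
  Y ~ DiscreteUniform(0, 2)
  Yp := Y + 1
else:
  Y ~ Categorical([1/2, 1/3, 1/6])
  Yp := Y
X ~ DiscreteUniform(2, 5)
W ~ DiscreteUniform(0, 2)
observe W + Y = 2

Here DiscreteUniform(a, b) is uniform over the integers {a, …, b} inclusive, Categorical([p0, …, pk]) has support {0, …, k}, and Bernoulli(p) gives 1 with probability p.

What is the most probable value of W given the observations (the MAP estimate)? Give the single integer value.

Enumerate traces; 24 have nonzero weight after conditioning:
  (Z=0, Y=0, X=2, W=2) weight 1/72
  (Z=0, Y=0, X=3, W=2) weight 1/72
  (Z=0, Y=0, X=4, W=2) weight 1/72
  (Z=0, Y=0, X=5, W=2) weight 1/72
  (Z=0, Y=1, X=2, W=1) weight 1/72
  (Z=0, Y=1, X=3, W=1) weight 1/72
  (Z=0, Y=1, X=4, W=1) weight 1/72
  (Z=0, Y=1, X=5, W=1) weight 1/72
  (Z=0, Y=2, X=2, W=0) weight 1/72
  … 15 more
Group by W:
  weight(W=0) = 1/12
  weight(W=1) = 1/9
  weight(W=2) = 5/36
Total weight = 1/12 + 1/9 + 5/36 = 1/3
P(W=0 | obs) = 1/12 / 1/3 = 1/4
P(W=1 | obs) = 1/9 / 1/3 = 1/3
P(W=2 | obs) = 5/36 / 1/3 = 5/12
argmax = 2

argmax_v P(W = v | obs) = 2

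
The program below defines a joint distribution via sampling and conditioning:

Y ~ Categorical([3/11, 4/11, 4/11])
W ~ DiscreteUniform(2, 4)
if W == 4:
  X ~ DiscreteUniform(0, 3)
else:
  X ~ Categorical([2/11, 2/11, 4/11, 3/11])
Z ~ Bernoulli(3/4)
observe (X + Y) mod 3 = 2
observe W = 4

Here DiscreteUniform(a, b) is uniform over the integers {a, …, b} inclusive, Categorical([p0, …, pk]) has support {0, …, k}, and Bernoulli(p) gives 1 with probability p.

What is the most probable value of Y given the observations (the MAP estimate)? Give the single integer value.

argmax_v P(Y = v | obs) = 2

Enumerate traces; 8 have nonzero weight after conditioning:
  (Y=0, W=4, X=2, Z=0) weight 1/176
  (Y=0, W=4, X=2, Z=1) weight 3/176
  (Y=1, W=4, X=1, Z=0) weight 1/132
  (Y=1, W=4, X=1, Z=1) weight 1/44
  (Y=2, W=4, X=0, Z=0) weight 1/132
  (Y=2, W=4, X=0, Z=1) weight 1/44
  (Y=2, W=4, X=3, Z=0) weight 1/132
  (Y=2, W=4, X=3, Z=1) weight 1/44
Group by Y:
  weight(Y=0) = 1/44
  weight(Y=1) = 1/33
  weight(Y=2) = 2/33
Total weight = 1/44 + 1/33 + 2/33 = 5/44
P(Y=0 | obs) = 1/44 / 5/44 = 1/5
P(Y=1 | obs) = 1/33 / 5/44 = 4/15
P(Y=2 | obs) = 2/33 / 5/44 = 8/15
argmax = 2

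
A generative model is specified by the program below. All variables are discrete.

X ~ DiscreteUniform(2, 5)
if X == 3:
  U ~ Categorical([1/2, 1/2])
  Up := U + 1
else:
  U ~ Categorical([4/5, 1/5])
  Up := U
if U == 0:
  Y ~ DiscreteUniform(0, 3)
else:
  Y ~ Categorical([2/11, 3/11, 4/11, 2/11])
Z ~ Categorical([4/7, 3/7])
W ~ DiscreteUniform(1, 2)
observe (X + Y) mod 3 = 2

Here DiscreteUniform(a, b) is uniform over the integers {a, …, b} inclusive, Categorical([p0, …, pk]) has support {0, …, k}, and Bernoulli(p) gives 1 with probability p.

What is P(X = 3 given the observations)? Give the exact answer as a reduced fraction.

P(X = 3 | obs) = 45/221

Enumerate traces; 48 have nonzero weight after conditioning:
  (X=2, U=0, Y=0, Z=0, W=1) weight 1/70
  (X=2, U=0, Y=0, Z=0, W=2) weight 1/70
  (X=2, U=0, Y=0, Z=1, W=1) weight 3/280
  (X=2, U=0, Y=0, Z=1, W=2) weight 3/280
  (X=2, U=0, Y=3, Z=0, W=1) weight 1/70
  (X=2, U=0, Y=3, Z=0, W=2) weight 1/70
  (X=2, U=0, Y=3, Z=1, W=1) weight 3/280
  (X=2, U=0, Y=3, Z=1, W=2) weight 3/280
  (X=3, U=0, Y=2, Z=0, W=1) weight 1/112
  (X=4, U=0, Y=1, Z=0, W=1) weight 1/70
  … 38 more
Group by X:
  weight(X=2) = 13/110
  weight(X=3) = 27/352
  weight(X=4) = 7/110
  weight(X=5) = 13/110
Total weight = 13/110 + 27/352 + 7/110 + 13/110 = 663/1760
P(X=2 | obs) = 13/110 / 663/1760 = 16/51
P(X=3 | obs) = 27/352 / 663/1760 = 45/221
P(X=4 | obs) = 7/110 / 663/1760 = 112/663
P(X=5 | obs) = 13/110 / 663/1760 = 16/51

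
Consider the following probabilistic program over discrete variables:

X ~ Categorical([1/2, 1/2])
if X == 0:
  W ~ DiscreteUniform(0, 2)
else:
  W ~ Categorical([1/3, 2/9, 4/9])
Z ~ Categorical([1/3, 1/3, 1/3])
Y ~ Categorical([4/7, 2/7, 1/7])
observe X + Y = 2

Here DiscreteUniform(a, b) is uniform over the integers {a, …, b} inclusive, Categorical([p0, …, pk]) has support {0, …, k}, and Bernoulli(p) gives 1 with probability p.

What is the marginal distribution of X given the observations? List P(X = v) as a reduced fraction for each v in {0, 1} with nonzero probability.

Enumerate traces; 18 have nonzero weight after conditioning:
  (X=0, W=0, Z=0, Y=2) weight 1/126
  (X=0, W=0, Z=1, Y=2) weight 1/126
  (X=0, W=0, Z=2, Y=2) weight 1/126
  (X=0, W=1, Z=0, Y=2) weight 1/126
  (X=0, W=1, Z=1, Y=2) weight 1/126
  (X=0, W=1, Z=2, Y=2) weight 1/126
  (X=0, W=2, Z=0, Y=2) weight 1/126
  (X=0, W=2, Z=1, Y=2) weight 1/126
  (X=1, W=0, Z=0, Y=1) weight 1/63
  … 9 more
Group by X:
  weight(X=0) = 1/14
  weight(X=1) = 1/7
Total weight = 1/14 + 1/7 = 3/14
P(X=0 | obs) = 1/14 / 3/14 = 1/3
P(X=1 | obs) = 1/7 / 3/14 = 2/3

P(X=0) = 1/3, P(X=1) = 2/3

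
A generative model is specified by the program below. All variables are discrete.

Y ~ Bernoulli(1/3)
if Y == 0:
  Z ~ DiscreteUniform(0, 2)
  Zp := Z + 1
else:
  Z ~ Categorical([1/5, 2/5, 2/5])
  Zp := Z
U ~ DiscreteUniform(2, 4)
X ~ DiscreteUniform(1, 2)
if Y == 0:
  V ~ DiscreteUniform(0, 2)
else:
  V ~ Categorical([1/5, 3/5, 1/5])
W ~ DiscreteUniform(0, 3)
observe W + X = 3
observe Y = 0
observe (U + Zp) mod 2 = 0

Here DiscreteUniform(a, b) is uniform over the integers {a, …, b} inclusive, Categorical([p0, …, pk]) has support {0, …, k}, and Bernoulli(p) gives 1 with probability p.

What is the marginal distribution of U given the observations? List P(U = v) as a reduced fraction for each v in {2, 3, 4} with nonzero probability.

Enumerate traces; 24 have nonzero weight after conditioning:
  (Y=0, Z=0, U=3, X=1, V=0, W=2) weight 1/324
  (Y=0, Z=0, U=3, X=1, V=1, W=2) weight 1/324
  (Y=0, Z=0, U=3, X=1, V=2, W=2) weight 1/324
  (Y=0, Z=0, U=3, X=2, V=0, W=1) weight 1/324
  (Y=0, Z=0, U=3, X=2, V=1, W=1) weight 1/324
  (Y=0, Z=0, U=3, X=2, V=2, W=1) weight 1/324
  (Y=0, Z=1, U=2, X=1, V=0, W=2) weight 1/324
  (Y=0, Z=1, U=2, X=1, V=1, W=2) weight 1/324
  (Y=0, Z=1, U=4, X=1, V=0, W=2) weight 1/324
  … 15 more
Group by U:
  weight(U=2) = 1/54
  weight(U=3) = 1/27
  weight(U=4) = 1/54
Total weight = 1/54 + 1/27 + 1/54 = 2/27
P(U=2 | obs) = 1/54 / 2/27 = 1/4
P(U=3 | obs) = 1/27 / 2/27 = 1/2
P(U=4 | obs) = 1/54 / 2/27 = 1/4

P(U=2) = 1/4, P(U=3) = 1/2, P(U=4) = 1/4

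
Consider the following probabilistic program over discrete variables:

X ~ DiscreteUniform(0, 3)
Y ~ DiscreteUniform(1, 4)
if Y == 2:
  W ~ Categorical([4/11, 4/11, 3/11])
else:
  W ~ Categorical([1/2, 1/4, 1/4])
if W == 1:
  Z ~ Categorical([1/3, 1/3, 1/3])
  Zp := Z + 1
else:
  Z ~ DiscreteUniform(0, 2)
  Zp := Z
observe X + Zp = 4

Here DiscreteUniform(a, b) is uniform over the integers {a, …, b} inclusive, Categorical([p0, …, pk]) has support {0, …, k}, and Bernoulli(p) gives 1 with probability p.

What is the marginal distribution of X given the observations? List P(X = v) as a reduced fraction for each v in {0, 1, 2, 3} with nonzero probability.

P(X=1) = 49/401, P(X=2) = 176/401, P(X=3) = 176/401

Enumerate traces; 28 have nonzero weight after conditioning:
  (X=1, Y=1, W=1, Z=2) weight 1/192
  (X=1, Y=2, W=1, Z=2) weight 1/132
  (X=1, Y=3, W=1, Z=2) weight 1/192
  (X=1, Y=4, W=1, Z=2) weight 1/192
  (X=2, Y=1, W=0, Z=2) weight 1/96
  (X=2, Y=1, W=1, Z=1) weight 1/192
  (X=2, Y=1, W=2, Z=2) weight 1/192
  (X=2, Y=2, W=0, Z=2) weight 1/132
  (X=3, Y=1, W=0, Z=1) weight 1/96
  … 19 more
Group by X:
  weight(X=1) = 49/2112
  weight(X=2) = 1/12
  weight(X=3) = 1/12
Total weight = 49/2112 + 1/12 + 1/12 = 401/2112
P(X=1 | obs) = 49/2112 / 401/2112 = 49/401
P(X=2 | obs) = 1/12 / 401/2112 = 176/401
P(X=3 | obs) = 1/12 / 401/2112 = 176/401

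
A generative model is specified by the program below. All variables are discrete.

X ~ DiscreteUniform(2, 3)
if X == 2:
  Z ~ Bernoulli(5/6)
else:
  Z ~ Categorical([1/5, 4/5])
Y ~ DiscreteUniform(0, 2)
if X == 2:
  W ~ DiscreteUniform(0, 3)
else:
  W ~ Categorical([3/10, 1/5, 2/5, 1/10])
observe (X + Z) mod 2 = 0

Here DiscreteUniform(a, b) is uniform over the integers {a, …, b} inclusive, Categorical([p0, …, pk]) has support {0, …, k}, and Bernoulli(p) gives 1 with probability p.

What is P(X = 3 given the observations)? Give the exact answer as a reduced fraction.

Enumerate traces; 24 have nonzero weight after conditioning:
  (X=2, Z=0, Y=0, W=0) weight 1/144
  (X=2, Z=0, Y=0, W=1) weight 1/144
  (X=2, Z=0, Y=0, W=2) weight 1/144
  (X=2, Z=0, Y=0, W=3) weight 1/144
  (X=2, Z=0, Y=1, W=0) weight 1/144
  (X=2, Z=0, Y=1, W=1) weight 1/144
  (X=2, Z=0, Y=1, W=2) weight 1/144
  (X=2, Z=0, Y=1, W=3) weight 1/144
  (X=3, Z=1, Y=0, W=0) weight 1/25
  … 15 more
Group by X:
  weight(X=2) = 1/12
  weight(X=3) = 2/5
Total weight = 1/12 + 2/5 = 29/60
P(X=2 | obs) = 1/12 / 29/60 = 5/29
P(X=3 | obs) = 2/5 / 29/60 = 24/29

P(X = 3 | obs) = 24/29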